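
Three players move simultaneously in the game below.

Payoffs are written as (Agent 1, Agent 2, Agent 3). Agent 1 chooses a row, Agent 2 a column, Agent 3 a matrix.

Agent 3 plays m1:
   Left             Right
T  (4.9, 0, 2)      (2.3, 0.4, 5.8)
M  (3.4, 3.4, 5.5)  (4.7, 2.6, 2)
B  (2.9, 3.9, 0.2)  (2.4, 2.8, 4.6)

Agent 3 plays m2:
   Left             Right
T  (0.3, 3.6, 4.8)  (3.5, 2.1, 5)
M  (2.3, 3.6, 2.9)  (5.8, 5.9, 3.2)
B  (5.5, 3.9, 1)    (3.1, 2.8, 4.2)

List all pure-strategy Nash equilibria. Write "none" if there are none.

(T, Left, m1): Agent 2 can switch to Right (0 → 0.4). Not NE.
(T, Left, m2): Agent 1 can switch to M (0.3 → 2.3). Not NE.
(T, Right, m1): Agent 1 can switch to M (2.3 → 4.7). Not NE.
(T, Right, m2): Agent 1 can switch to M (3.5 → 5.8). Not NE.
(M, Left, m1): Agent 1 can switch to T (3.4 → 4.9). Not NE.
(M, Left, m2): Agent 1 can switch to B (2.3 → 5.5). Not NE.
(M, Right, m1): Agent 2 can switch to Left (2.6 → 3.4). Not NE.
(M, Right, m2): Agent 1 gets 5.8, best alternative 3.5; Agent 2 gets 5.9, best alternative 3.6; Agent 3 gets 3.2, best alternative 2. No profitable deviation — NE.
(B, Left, m1): Agent 1 can switch to T (2.9 → 4.9). Not NE.
(B, Left, m2): Agent 1 gets 5.5, best alternative 2.3; Agent 2 gets 3.9, best alternative 2.8; Agent 3 gets 1, best alternative 0.2. No profitable deviation — NE.
(B, Right, m1): Agent 1 can switch to M (2.4 → 4.7). Not NE.
(B, Right, m2): Agent 1 can switch to T (3.1 → 3.5). Not NE.

Pure-strategy Nash equilibria: (M, Right, m2) and (B, Left, m2)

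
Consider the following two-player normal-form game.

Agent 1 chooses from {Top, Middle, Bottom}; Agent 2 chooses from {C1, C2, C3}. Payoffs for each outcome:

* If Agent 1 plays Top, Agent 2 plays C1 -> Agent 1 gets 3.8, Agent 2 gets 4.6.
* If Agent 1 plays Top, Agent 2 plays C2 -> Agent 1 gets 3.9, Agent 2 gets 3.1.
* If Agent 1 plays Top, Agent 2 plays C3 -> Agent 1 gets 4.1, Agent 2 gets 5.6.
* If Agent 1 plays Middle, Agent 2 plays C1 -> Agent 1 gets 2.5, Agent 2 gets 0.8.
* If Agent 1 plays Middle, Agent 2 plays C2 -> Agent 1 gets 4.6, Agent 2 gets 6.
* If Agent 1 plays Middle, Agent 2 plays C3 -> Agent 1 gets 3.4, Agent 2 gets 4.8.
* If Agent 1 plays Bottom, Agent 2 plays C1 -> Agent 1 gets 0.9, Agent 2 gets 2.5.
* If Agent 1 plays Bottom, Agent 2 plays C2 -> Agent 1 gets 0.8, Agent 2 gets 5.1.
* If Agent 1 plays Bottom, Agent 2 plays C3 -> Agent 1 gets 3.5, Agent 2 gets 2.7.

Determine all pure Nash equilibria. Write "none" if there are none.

Agent 1 against C1: payoffs 3.8, 2.5, 0.9 → best response Top.
Agent 1 against C2: payoffs 3.9, 4.6, 0.8 → best response Middle.
Agent 1 against C3: payoffs 4.1, 3.4, 3.5 → best response Top.
Agent 2 against Top: payoffs 4.6, 3.1, 5.6 → best response C3.
Agent 2 against Middle: payoffs 0.8, 6, 4.8 → best response C2.
Agent 2 against Bottom: payoffs 2.5, 5.1, 2.7 → best response C2.
Mutual best responses: (Top, C3); (Middle, C2).

Pure-strategy Nash equilibria: (Top, C3) and (Middle, C2)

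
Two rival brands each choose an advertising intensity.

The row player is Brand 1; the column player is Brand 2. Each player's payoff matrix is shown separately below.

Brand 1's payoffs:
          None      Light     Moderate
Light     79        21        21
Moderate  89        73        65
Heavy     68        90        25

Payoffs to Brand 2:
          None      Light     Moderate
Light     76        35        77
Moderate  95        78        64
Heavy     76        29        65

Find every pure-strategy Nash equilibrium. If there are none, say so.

Brand 1 against None: payoffs 79, 89, 68 → best response Moderate.
Brand 1 against Light: payoffs 21, 73, 90 → best response Heavy.
Brand 1 against Moderate: payoffs 21, 65, 25 → best response Moderate.
Brand 2 against Light: payoffs 76, 35, 77 → best response Moderate.
Brand 2 against Moderate: payoffs 95, 78, 64 → best response None.
Brand 2 against Heavy: payoffs 76, 29, 65 → best response None.
Mutual best responses: (Moderate, None).

(Moderate, None)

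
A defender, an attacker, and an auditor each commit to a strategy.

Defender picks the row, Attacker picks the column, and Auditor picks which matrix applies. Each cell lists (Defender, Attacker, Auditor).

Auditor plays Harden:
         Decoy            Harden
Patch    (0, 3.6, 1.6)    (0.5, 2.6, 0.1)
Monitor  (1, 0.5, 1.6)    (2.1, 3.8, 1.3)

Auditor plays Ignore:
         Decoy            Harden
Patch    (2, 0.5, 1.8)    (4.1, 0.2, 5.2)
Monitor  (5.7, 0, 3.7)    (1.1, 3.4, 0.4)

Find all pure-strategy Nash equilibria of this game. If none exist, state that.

Pure NE: (Monitor, Harden, Harden)

Defender against (Decoy, Harden): payoffs 0, 1 → best response Monitor.
Defender against (Decoy, Ignore): payoffs 2, 5.7 → best response Monitor.
Defender against (Harden, Harden): payoffs 0.5, 2.1 → best response Monitor.
Defender against (Harden, Ignore): payoffs 4.1, 1.1 → best response Patch.
Attacker against (Patch, Harden): payoffs 3.6, 2.6 → best response Decoy.
Attacker against (Patch, Ignore): payoffs 0.5, 0.2 → best response Decoy.
Attacker against (Monitor, Harden): payoffs 0.5, 3.8 → best response Harden.
Attacker against (Monitor, Ignore): payoffs 0, 3.4 → best response Harden.
Auditor against (Patch, Decoy): payoffs 1.6, 1.8 → best response Ignore.
Auditor against (Patch, Harden): payoffs 0.1, 5.2 → best response Ignore.
Auditor against (Monitor, Decoy): payoffs 1.6, 3.7 → best response Ignore.
Auditor against (Monitor, Harden): payoffs 1.3, 0.4 → best response Harden.
Mutual best responses: (Monitor, Harden, Harden).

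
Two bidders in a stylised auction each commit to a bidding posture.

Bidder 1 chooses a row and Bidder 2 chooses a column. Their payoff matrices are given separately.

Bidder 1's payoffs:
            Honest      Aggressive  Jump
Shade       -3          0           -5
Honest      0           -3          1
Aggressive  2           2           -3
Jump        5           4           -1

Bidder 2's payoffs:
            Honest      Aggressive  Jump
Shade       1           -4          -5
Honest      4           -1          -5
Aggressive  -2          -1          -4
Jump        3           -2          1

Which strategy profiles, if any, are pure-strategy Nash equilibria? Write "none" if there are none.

For each strategy profile, look for a profitable unilateral deviation.
(Shade, Honest): Bidder 1 can switch to Honest (-3 → 0). Not NE.
(Shade, Aggressive): Bidder 1 can switch to Aggressive (0 → 2). Not NE.
(Shade, Jump): Bidder 1 can switch to Honest (-5 → 1). Not NE.
(Honest, Honest): Bidder 1 can switch to Aggressive (0 → 2). Not NE.
(Honest, Aggressive): Bidder 1 can switch to Shade (-3 → 0). Not NE.
(Honest, Jump): Bidder 2 can switch to Honest (-5 → 4). Not NE.
(Aggressive, Honest): Bidder 1 can switch to Jump (2 → 5). Not NE.
(Aggressive, Aggressive): Bidder 1 can switch to Jump (2 → 4). Not NE.
(Jump, Honest): Bidder 1 gets 5, best alternative 2; Bidder 2 gets 3, best alternative 1. No profitable deviation — NE.
(The remaining 3 profiles each have a profitable deviation by the same check.)

Pure NE: (Jump, Honest)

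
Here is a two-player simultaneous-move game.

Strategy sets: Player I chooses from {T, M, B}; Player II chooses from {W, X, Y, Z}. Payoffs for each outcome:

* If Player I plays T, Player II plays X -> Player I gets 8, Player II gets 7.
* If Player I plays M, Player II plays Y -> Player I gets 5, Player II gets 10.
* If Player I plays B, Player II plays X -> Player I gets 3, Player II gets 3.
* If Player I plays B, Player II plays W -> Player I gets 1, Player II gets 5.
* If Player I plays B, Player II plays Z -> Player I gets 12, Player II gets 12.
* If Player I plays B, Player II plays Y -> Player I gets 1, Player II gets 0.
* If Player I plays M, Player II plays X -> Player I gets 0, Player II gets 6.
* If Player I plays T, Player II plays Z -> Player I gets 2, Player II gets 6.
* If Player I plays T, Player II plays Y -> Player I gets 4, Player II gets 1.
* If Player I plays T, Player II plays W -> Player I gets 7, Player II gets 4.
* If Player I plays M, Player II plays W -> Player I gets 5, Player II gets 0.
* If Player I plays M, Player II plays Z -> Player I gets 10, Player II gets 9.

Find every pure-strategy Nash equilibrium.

For each strategy profile, look for a profitable unilateral deviation.
(T, W): Player II can switch to X (4 → 7). Not NE.
(T, X): Player I gets 8, best alternative 3; Player II gets 7, best alternative 6. No profitable deviation — NE.
(T, Y): Player I can switch to M (4 → 5). Not NE.
(T, Z): Player I can switch to M (2 → 10). Not NE.
(M, W): Player I can switch to T (5 → 7). Not NE.
(M, X): Player I can switch to T (0 → 8). Not NE.
(M, Y): Player I gets 5, best alternative 4; Player II gets 10, best alternative 9. No profitable deviation — NE.
(M, Z): Player I can switch to B (10 → 12). Not NE.
(B, Z): Player I gets 12, best alternative 10; Player II gets 12, best alternative 5. No profitable deviation — NE.
(The remaining 3 profiles each have a profitable deviation by the same check.)

Pure-strategy Nash equilibria: (T, X); (M, Y); (B, Z)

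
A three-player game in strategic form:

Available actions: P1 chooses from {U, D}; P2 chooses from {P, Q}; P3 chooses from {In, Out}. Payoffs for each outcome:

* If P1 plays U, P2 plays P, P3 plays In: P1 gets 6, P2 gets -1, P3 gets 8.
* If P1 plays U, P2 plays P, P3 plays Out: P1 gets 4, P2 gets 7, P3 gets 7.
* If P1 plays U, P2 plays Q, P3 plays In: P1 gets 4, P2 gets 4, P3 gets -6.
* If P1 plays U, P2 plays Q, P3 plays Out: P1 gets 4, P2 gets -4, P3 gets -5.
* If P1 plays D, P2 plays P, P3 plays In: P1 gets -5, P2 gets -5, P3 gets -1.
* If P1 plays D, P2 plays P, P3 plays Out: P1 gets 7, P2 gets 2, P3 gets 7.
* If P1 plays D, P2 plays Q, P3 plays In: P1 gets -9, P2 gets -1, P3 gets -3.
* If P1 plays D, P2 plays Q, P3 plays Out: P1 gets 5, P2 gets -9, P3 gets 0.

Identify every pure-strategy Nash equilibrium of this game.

(D, P, Out)

For each player, find the best response to each opponent profile; mutual best responses are the pure NE.
P1 against (P, In): payoffs 6, -5 → best response U.
P1 against (P, Out): payoffs 4, 7 → best response D.
P1 against (Q, In): payoffs 4, -9 → best response U.
P1 against (Q, Out): payoffs 4, 5 → best response D.
P2 against (U, In): payoffs -1, 4 → best response Q.
P2 against (U, Out): payoffs 7, -4 → best response P.
P2 against (D, In): payoffs -5, -1 → best response Q.
P2 against (D, Out): payoffs 2, -9 → best response P.
P3 against (U, P): payoffs 8, 7 → best response In.
P3 against (U, Q): payoffs -6, -5 → best response Out.
P3 against (D, P): payoffs -1, 7 → best response Out.
P3 against (D, Q): payoffs -3, 0 → best response Out.
Mutual best responses: (D, P, Out).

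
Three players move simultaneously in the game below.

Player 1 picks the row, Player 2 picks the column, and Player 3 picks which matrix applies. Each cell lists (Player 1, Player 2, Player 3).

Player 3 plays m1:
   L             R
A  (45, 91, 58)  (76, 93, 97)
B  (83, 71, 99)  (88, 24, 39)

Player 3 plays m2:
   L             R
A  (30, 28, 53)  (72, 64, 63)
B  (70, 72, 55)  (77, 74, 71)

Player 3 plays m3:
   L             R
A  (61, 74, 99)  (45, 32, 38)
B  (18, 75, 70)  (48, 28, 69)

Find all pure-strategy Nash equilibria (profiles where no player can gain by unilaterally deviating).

(A, L, m1): Player 1 can switch to B (45 → 83). Not NE.
(A, L, m2): Player 1 can switch to B (30 → 70). Not NE.
(A, L, m3): Player 1 gets 61, best alternative 18; Player 2 gets 74, best alternative 32; Player 3 gets 99, best alternative 58. No profitable deviation — NE.
(A, R, m1): Player 1 can switch to B (76 → 88). Not NE.
(A, R, m2): Player 1 can switch to B (72 → 77). Not NE.
(A, R, m3): Player 1 can switch to B (45 → 48). Not NE.
(B, L, m1): Player 1 gets 83, best alternative 45; Player 2 gets 71, best alternative 24; Player 3 gets 99, best alternative 70. No profitable deviation — NE.
(B, L, m2): Player 2 can switch to R (72 → 74). Not NE.
(B, R, m2): Player 1 gets 77, best alternative 72; Player 2 gets 74, best alternative 72; Player 3 gets 71, best alternative 69. No profitable deviation — NE.
(The remaining 3 profiles each have a profitable deviation by the same check.)

(A, L, m3), (B, L, m1), (B, R, m2)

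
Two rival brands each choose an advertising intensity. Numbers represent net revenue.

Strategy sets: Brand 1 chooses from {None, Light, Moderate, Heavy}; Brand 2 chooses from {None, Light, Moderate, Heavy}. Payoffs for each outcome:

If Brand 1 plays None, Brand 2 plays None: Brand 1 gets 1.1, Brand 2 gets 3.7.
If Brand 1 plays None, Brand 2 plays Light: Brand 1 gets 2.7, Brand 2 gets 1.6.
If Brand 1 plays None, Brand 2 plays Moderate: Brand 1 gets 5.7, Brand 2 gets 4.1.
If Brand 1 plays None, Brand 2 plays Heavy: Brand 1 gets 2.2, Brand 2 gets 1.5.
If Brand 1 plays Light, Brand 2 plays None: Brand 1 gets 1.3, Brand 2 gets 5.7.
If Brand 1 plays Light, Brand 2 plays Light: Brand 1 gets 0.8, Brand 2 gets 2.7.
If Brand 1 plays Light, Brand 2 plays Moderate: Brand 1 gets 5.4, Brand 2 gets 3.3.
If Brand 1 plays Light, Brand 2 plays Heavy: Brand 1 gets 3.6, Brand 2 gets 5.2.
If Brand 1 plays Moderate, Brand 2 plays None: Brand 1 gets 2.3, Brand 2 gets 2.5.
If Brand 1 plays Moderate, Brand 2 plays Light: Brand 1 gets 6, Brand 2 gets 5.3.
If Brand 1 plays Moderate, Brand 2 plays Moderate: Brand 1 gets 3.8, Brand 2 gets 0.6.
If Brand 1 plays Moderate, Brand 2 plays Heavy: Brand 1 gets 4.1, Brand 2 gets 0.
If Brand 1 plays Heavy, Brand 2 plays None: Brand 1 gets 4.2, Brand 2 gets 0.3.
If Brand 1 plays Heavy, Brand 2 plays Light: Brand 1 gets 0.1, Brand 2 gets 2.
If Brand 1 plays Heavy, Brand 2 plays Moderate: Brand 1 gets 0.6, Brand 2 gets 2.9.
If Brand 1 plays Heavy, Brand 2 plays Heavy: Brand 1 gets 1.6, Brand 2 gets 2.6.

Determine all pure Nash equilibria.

Pure-strategy Nash equilibria: (None, Moderate) and (Moderate, Light)

Brand 1 against None: payoffs 1.1, 1.3, 2.3, 4.2 → best response Heavy.
Brand 1 against Light: payoffs 2.7, 0.8, 6, 0.1 → best response Moderate.
Brand 1 against Moderate: payoffs 5.7, 5.4, 3.8, 0.6 → best response None.
Brand 1 against Heavy: payoffs 2.2, 3.6, 4.1, 1.6 → best response Moderate.
Brand 2 against None: payoffs 3.7, 1.6, 4.1, 1.5 → best response Moderate.
Brand 2 against Light: payoffs 5.7, 2.7, 3.3, 5.2 → best response None.
Brand 2 against Moderate: payoffs 2.5, 5.3, 0.6, 0 → best response Light.
Brand 2 against Heavy: payoffs 0.3, 2, 2.9, 2.6 → best response Moderate.
Mutual best responses: (None, Moderate); (Moderate, Light).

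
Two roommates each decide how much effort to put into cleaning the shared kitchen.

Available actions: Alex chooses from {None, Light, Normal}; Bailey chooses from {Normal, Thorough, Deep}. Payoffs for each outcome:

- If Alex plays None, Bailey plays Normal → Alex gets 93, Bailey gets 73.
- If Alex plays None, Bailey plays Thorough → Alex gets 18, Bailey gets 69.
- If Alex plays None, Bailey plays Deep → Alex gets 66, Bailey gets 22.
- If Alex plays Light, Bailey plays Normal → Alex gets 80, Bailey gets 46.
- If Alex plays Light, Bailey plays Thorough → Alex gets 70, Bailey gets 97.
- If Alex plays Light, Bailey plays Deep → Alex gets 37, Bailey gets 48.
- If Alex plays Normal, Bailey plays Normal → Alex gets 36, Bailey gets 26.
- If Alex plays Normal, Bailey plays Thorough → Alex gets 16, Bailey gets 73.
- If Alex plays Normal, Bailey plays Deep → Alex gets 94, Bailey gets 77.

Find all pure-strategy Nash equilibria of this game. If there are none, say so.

Alex against Normal: payoffs 93, 80, 36 → best response None.
Alex against Thorough: payoffs 18, 70, 16 → best response Light.
Alex against Deep: payoffs 66, 37, 94 → best response Normal.
Bailey against None: payoffs 73, 69, 22 → best response Normal.
Bailey against Light: payoffs 46, 97, 48 → best response Thorough.
Bailey against Normal: payoffs 26, 73, 77 → best response Deep.
Mutual best responses: (None, Normal); (Light, Thorough); (Normal, Deep).

(None, Normal); (Light, Thorough); (Normal, Deep)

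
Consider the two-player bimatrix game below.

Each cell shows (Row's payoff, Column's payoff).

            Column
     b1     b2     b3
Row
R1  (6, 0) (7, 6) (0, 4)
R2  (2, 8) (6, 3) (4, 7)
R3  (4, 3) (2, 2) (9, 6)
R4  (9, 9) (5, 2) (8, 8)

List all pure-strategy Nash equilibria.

(R1, b1): Row can switch to R4 (6 → 9). Not NE.
(R1, b2): Row gets 7, best alternative 6; Column gets 6, best alternative 4. No profitable deviation — NE.
(R1, b3): Row can switch to R2 (0 → 4). Not NE.
(R2, b1): Row can switch to R1 (2 → 6). Not NE.
(R2, b2): Row can switch to R1 (6 → 7). Not NE.
(R2, b3): Row can switch to R3 (4 → 9). Not NE.
(R3, b1): Row can switch to R1 (4 → 6). Not NE.
(R3, b2): Row can switch to R1 (2 → 7). Not NE.
(R3, b3): Row gets 9, best alternative 8; Column gets 6, best alternative 3. No profitable deviation — NE.
(R4, b1): Row gets 9, best alternative 6; Column gets 9, best alternative 8. No profitable deviation — NE.
(R4, b2): Row can switch to R1 (5 → 7). Not NE.
(R4, b3): Row can switch to R3 (8 → 9). Not NE.

Pure-strategy Nash equilibria: (R1, b2) and (R3, b3) and (R4, b1)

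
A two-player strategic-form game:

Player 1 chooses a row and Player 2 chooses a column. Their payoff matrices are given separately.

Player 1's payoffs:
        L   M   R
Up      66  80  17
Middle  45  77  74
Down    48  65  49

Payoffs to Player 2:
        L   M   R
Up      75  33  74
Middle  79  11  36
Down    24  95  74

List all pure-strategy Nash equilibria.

(Up, L)

Player 1 against L: payoffs 66, 45, 48 → best response Up.
Player 1 against M: payoffs 80, 77, 65 → best response Up.
Player 1 against R: payoffs 17, 74, 49 → best response Middle.
Player 2 against Up: payoffs 75, 33, 74 → best response L.
Player 2 against Middle: payoffs 79, 11, 36 → best response L.
Player 2 against Down: payoffs 24, 95, 74 → best response M.
Mutual best responses: (Up, L).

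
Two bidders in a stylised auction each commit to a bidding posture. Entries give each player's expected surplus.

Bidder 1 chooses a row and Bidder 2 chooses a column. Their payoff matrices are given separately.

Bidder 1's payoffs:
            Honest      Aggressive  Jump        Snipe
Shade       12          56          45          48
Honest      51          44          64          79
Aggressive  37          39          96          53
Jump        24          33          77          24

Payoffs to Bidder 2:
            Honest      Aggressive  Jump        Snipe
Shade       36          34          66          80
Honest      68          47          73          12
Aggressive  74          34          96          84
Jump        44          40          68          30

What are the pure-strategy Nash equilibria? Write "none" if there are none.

The unique pure-strategy Nash equilibrium is (Aggressive, Jump).

For each player, find the best response to each opponent profile; mutual best responses are the pure NE.
Bidder 1 against Honest: payoffs 12, 51, 37, 24 → best response Honest.
Bidder 1 against Aggressive: payoffs 56, 44, 39, 33 → best response Shade.
Bidder 1 against Jump: payoffs 45, 64, 96, 77 → best response Aggressive.
Bidder 1 against Snipe: payoffs 48, 79, 53, 24 → best response Honest.
Bidder 2 against Shade: payoffs 36, 34, 66, 80 → best response Snipe.
Bidder 2 against Honest: payoffs 68, 47, 73, 12 → best response Jump.
Bidder 2 against Aggressive: payoffs 74, 34, 96, 84 → best response Jump.
Bidder 2 against Jump: payoffs 44, 40, 68, 30 → best response Jump.
Mutual best responses: (Aggressive, Jump).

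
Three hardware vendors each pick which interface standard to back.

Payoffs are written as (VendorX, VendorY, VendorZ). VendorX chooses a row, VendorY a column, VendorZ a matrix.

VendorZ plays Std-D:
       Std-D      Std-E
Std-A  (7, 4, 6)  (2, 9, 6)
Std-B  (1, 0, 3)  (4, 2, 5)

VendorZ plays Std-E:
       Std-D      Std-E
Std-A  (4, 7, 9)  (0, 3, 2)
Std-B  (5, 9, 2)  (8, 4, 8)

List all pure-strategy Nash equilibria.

No pure-strategy Nash equilibrium.

(Std-A, Std-D, Std-D): VendorY can switch to Std-E (4 → 9). Not NE.
(Std-A, Std-D, Std-E): VendorX can switch to Std-B (4 → 5). Not NE.
(Std-A, Std-E, Std-D): VendorX can switch to Std-B (2 → 4). Not NE.
(Std-A, Std-E, Std-E): VendorX can switch to Std-B (0 → 8). Not NE.
(Std-B, Std-D, Std-D): VendorX can switch to Std-A (1 → 7). Not NE.
(Std-B, Std-D, Std-E): VendorZ can switch to Std-D (2 → 3). Not NE.
(Std-B, Std-E, Std-D): VendorZ can switch to Std-E (5 → 8). Not NE.
(Std-B, Std-E, Std-E): VendorY can switch to Std-D (4 → 9). Not NE.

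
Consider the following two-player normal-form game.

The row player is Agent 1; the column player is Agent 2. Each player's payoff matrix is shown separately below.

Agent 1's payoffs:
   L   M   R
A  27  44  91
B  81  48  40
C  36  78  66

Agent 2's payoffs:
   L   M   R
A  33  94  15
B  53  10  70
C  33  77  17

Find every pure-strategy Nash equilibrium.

The unique pure-strategy Nash equilibrium is (C, M).

(A, L): Agent 1 can switch to B (27 → 81). Not NE.
(A, M): Agent 1 can switch to B (44 → 48). Not NE.
(A, R): Agent 2 can switch to L (15 → 33). Not NE.
(B, L): Agent 2 can switch to R (53 → 70). Not NE.
(B, M): Agent 1 can switch to C (48 → 78). Not NE.
(B, R): Agent 1 can switch to A (40 → 91). Not NE.
(C, M): Agent 1 gets 78, best alternative 48; Agent 2 gets 77, best alternative 33. No profitable deviation — NE.
(The remaining 2 profiles each have a profitable deviation by the same check.)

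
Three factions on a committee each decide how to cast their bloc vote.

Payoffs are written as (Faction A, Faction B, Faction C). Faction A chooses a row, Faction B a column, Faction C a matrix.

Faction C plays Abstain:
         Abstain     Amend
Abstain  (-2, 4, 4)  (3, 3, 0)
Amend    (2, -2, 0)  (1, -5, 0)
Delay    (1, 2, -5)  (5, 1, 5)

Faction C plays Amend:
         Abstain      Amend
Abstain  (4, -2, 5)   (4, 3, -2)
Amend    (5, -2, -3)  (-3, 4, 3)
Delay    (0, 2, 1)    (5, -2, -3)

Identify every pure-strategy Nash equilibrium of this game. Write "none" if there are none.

(Amend, Abstain, Abstain)

Faction A against (Abstain, Abstain): payoffs -2, 2, 1 → best response Amend.
Faction A against (Abstain, Amend): payoffs 4, 5, 0 → best response Amend.
Faction A against (Amend, Abstain): payoffs 3, 1, 5 → best response Delay.
Faction A against (Amend, Amend): payoffs 4, -3, 5 → best response Delay.
Faction B against (Abstain, Abstain): payoffs 4, 3 → best response Abstain.
Faction B against (Abstain, Amend): payoffs -2, 3 → best response Amend.
Faction B against (Amend, Abstain): payoffs -2, -5 → best response Abstain.
Faction B against (Amend, Amend): payoffs -2, 4 → best response Amend.
Faction B against (Delay, Abstain): payoffs 2, 1 → best response Abstain.
Faction B against (Delay, Amend): payoffs 2, -2 → best response Abstain.
Faction C against (Abstain, Abstain): payoffs 4, 5 → best response Amend.
Faction C against (Abstain, Amend): payoffs 0, -2 → best response Abstain.
Faction C against (Amend, Abstain): payoffs 0, -3 → best response Abstain.
Faction C against (Amend, Amend): payoffs 0, 3 → best response Amend.
Faction C against (Delay, Abstain): payoffs -5, 1 → best response Amend.
Faction C against (Delay, Amend): payoffs 5, -3 → best response Abstain.
Mutual best responses: (Amend, Abstain, Abstain).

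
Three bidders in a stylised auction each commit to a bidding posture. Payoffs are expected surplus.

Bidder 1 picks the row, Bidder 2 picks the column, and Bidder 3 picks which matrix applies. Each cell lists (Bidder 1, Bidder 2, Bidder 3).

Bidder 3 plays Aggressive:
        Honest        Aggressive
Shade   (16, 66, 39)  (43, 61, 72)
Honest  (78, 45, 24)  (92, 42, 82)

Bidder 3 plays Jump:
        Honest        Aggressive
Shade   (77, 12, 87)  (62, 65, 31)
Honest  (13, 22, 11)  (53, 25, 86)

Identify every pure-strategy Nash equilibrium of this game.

(Shade, Honest, Aggressive): Bidder 1 can switch to Honest (16 → 78). Not NE.
(Shade, Honest, Jump): Bidder 2 can switch to Aggressive (12 → 65). Not NE.
(Shade, Aggressive, Aggressive): Bidder 1 can switch to Honest (43 → 92). Not NE.
(Shade, Aggressive, Jump): Bidder 3 can switch to Aggressive (31 → 72). Not NE.
(Honest, Honest, Aggressive): Bidder 1 gets 78, best alternative 16; Bidder 2 gets 45, best alternative 42; Bidder 3 gets 24, best alternative 11. No profitable deviation — NE.
(Honest, Honest, Jump): Bidder 1 can switch to Shade (13 → 77). Not NE.
(Honest, Aggressive, Aggressive): Bidder 2 can switch to Honest (42 → 45). Not NE.
(Honest, Aggressive, Jump): Bidder 1 can switch to Shade (53 → 62). Not NE.

Pure NE: (Honest, Honest, Aggressive)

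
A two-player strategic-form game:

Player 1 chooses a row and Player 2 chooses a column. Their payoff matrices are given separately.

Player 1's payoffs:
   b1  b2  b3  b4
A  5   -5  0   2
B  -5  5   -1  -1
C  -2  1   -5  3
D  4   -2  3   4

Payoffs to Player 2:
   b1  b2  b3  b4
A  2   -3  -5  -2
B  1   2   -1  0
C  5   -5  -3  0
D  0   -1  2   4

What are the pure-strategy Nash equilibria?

(A, b1) and (B, b2) and (D, b4)

(A, b1): Player 1 gets 5, best alternative 4; Player 2 gets 2, best alternative -2. No profitable deviation — NE.
(A, b2): Player 1 can switch to B (-5 → 5). Not NE.
(A, b3): Player 1 can switch to D (0 → 3). Not NE.
(A, b4): Player 1 can switch to C (2 → 3). Not NE.
(B, b1): Player 1 can switch to A (-5 → 5). Not NE.
(B, b2): Player 1 gets 5, best alternative 1; Player 2 gets 2, best alternative 1. No profitable deviation — NE.
(B, b3): Player 1 can switch to A (-1 → 0). Not NE.
(B, b4): Player 1 can switch to A (-1 → 2). Not NE.
(D, b4): Player 1 gets 4, best alternative 3; Player 2 gets 4, best alternative 2. No profitable deviation — NE.
(The remaining 7 profiles each have a profitable deviation by the same check.)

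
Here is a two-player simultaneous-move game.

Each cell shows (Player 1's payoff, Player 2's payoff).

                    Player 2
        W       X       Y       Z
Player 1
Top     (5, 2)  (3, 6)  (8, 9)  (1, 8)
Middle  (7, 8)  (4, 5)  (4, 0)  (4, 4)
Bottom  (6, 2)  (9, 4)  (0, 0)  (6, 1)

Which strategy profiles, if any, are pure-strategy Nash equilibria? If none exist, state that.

Player 1 against W: payoffs 5, 7, 6 → best response Middle.
Player 1 against X: payoffs 3, 4, 9 → best response Bottom.
Player 1 against Y: payoffs 8, 4, 0 → best response Top.
Player 1 against Z: payoffs 1, 4, 6 → best response Bottom.
Player 2 against Top: payoffs 2, 6, 9, 8 → best response Y.
Player 2 against Middle: payoffs 8, 5, 0, 4 → best response W.
Player 2 against Bottom: payoffs 2, 4, 0, 1 → best response X.
Mutual best responses: (Top, Y); (Middle, W); (Bottom, X).

Pure-strategy Nash equilibria: (Top, Y); (Middle, W); (Bottom, X)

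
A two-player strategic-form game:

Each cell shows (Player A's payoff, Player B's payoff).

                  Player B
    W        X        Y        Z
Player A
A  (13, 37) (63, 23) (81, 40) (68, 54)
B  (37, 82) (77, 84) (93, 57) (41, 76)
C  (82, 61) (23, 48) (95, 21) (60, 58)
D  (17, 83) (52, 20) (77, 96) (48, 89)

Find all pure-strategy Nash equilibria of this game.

(A, Z) and (B, X) and (C, W)

Player A against W: payoffs 13, 37, 82, 17 → best response C.
Player A against X: payoffs 63, 77, 23, 52 → best response B.
Player A against Y: payoffs 81, 93, 95, 77 → best response C.
Player A against Z: payoffs 68, 41, 60, 48 → best response A.
Player B against A: payoffs 37, 23, 40, 54 → best response Z.
Player B against B: payoffs 82, 84, 57, 76 → best response X.
Player B against C: payoffs 61, 48, 21, 58 → best response W.
Player B against D: payoffs 83, 20, 96, 89 → best response Y.
Mutual best responses: (A, Z); (B, X); (C, W).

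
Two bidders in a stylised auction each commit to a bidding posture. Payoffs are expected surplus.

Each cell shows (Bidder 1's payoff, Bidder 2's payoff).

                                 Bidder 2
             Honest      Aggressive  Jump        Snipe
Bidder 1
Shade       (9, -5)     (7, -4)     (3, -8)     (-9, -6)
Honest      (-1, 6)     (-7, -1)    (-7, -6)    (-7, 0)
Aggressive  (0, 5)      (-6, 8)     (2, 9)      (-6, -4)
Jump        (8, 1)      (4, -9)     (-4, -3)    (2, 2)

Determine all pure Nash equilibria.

(Shade, Honest): Bidder 2 can switch to Aggressive (-5 → -4). Not NE.
(Shade, Aggressive): Bidder 1 gets 7, best alternative 4; Bidder 2 gets -4, best alternative -5. No profitable deviation — NE.
(Shade, Jump): Bidder 2 can switch to Honest (-8 → -5). Not NE.
(Shade, Snipe): Bidder 1 can switch to Honest (-9 → -7). Not NE.
(Honest, Honest): Bidder 1 can switch to Shade (-1 → 9). Not NE.
(Honest, Aggressive): Bidder 1 can switch to Shade (-7 → 7). Not NE.
(Honest, Jump): Bidder 1 can switch to Shade (-7 → 3). Not NE.
(Jump, Snipe): Bidder 1 gets 2, best alternative -6; Bidder 2 gets 2, best alternative 1. No profitable deviation — NE.
(The remaining 8 profiles each have a profitable deviation by the same check.)

Pure-strategy Nash equilibria: (Shade, Aggressive); (Jump, Snipe)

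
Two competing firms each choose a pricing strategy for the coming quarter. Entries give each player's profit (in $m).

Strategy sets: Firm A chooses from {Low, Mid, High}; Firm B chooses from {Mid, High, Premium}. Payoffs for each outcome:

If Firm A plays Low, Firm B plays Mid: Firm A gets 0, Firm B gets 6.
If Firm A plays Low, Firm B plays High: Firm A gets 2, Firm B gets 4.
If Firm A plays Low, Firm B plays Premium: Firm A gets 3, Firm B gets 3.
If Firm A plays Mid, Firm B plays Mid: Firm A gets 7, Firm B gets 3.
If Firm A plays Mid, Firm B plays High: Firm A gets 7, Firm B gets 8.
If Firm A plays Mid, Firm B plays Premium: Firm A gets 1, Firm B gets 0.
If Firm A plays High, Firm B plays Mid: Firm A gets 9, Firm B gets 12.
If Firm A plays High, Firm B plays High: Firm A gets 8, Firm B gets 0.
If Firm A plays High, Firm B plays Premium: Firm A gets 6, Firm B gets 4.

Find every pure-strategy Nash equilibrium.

(High, Mid)

Firm A against Mid: payoffs 0, 7, 9 → best response High.
Firm A against High: payoffs 2, 7, 8 → best response High.
Firm A against Premium: payoffs 3, 1, 6 → best response High.
Firm B against Low: payoffs 6, 4, 3 → best response Mid.
Firm B against Mid: payoffs 3, 8, 0 → best response High.
Firm B against High: payoffs 12, 0, 4 → best response Mid.
Mutual best responses: (High, Mid).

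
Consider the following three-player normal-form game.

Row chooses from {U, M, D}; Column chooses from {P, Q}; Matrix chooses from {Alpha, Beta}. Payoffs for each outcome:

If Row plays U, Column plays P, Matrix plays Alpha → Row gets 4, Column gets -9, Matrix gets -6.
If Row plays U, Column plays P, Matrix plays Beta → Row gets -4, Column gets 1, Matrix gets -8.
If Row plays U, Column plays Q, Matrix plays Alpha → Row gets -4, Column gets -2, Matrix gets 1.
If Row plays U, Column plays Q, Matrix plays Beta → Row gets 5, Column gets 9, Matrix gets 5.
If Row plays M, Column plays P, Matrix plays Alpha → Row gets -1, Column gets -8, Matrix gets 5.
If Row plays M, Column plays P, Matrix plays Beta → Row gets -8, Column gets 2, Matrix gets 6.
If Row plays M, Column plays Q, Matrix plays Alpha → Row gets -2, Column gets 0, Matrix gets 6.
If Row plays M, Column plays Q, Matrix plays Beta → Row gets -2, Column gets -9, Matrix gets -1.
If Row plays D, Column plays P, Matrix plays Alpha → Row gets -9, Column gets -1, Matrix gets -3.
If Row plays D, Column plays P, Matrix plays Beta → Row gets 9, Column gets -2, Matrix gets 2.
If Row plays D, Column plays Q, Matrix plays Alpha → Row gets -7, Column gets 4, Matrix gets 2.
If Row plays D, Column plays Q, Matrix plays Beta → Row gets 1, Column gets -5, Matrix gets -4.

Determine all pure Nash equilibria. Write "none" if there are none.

Row against (P, Alpha): payoffs 4, -1, -9 → best response U.
Row against (P, Beta): payoffs -4, -8, 9 → best response D.
Row against (Q, Alpha): payoffs -4, -2, -7 → best response M.
Row against (Q, Beta): payoffs 5, -2, 1 → best response U.
Column against (U, Alpha): payoffs -9, -2 → best response Q.
Column against (U, Beta): payoffs 1, 9 → best response Q.
Column against (M, Alpha): payoffs -8, 0 → best response Q.
Column against (M, Beta): payoffs 2, -9 → best response P.
Column against (D, Alpha): payoffs -1, 4 → best response Q.
Column against (D, Beta): payoffs -2, -5 → best response P.
Matrix against (U, P): payoffs -6, -8 → best response Alpha.
Matrix against (U, Q): payoffs 1, 5 → best response Beta.
Matrix against (M, P): payoffs 5, 6 → best response Beta.
Matrix against (M, Q): payoffs 6, -1 → best response Alpha.
Matrix against (D, P): payoffs -3, 2 → best response Beta.
Matrix against (D, Q): payoffs 2, -4 → best response Alpha.
Mutual best responses: (U, Q, Beta); (M, Q, Alpha); (D, P, Beta).

Pure-strategy Nash equilibria: (U, Q, Beta) and (M, Q, Alpha) and (D, P, Beta)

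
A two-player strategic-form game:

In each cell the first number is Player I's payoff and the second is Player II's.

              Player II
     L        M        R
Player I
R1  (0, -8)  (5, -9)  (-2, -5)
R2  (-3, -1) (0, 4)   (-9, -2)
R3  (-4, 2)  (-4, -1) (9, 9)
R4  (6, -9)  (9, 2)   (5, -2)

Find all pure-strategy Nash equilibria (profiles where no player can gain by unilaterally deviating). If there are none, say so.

Mark each player's best response to every combination of opponents' strategies; a profile where every player is best-responding is a pure Nash equilibrium.
Player I against L: payoffs 0, -3, -4, 6 → best response R4.
Player I against M: payoffs 5, 0, -4, 9 → best response R4.
Player I against R: payoffs -2, -9, 9, 5 → best response R3.
Player II against R1: payoffs -8, -9, -5 → best response R.
Player II against R2: payoffs -1, 4, -2 → best response M.
Player II against R3: payoffs 2, -1, 9 → best response R.
Player II against R4: payoffs -9, 2, -2 → best response M.
Mutual best responses: (R3, R); (R4, M).

Pure-strategy Nash equilibria: (R3, R), (R4, M)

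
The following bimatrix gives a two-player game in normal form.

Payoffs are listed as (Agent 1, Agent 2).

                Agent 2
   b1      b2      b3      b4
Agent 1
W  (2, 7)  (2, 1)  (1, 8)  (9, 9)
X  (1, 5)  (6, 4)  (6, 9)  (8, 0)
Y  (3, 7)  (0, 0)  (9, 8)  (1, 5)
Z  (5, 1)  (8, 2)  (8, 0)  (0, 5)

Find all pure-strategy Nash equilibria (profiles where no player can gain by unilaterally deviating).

(W, b1): Agent 1 can switch to Y (2 → 3). Not NE.
(W, b2): Agent 1 can switch to X (2 → 6). Not NE.
(W, b3): Agent 1 can switch to X (1 → 6). Not NE.
(W, b4): Agent 1 gets 9, best alternative 8; Agent 2 gets 9, best alternative 8. No profitable deviation — NE.
(X, b1): Agent 1 can switch to W (1 → 2). Not NE.
(X, b2): Agent 1 can switch to Z (6 → 8). Not NE.
(X, b3): Agent 1 can switch to Y (6 → 9). Not NE.
(X, b4): Agent 1 can switch to W (8 → 9). Not NE.
(Y, b1): Agent 1 can switch to Z (3 → 5). Not NE.
(Y, b2): Agent 1 can switch to W (0 → 2). Not NE.
(Y, b3): Agent 1 gets 9, best alternative 8; Agent 2 gets 8, best alternative 7. No profitable deviation — NE.
(Y, b4): Agent 1 can switch to W (1 → 9). Not NE.
(Z, b1): Agent 2 can switch to b2 (1 → 2). Not NE.
(Z, b2): Agent 2 can switch to b4 (2 → 5). Not NE.
(The remaining 2 profiles each have a profitable deviation by the same check.)

The pure Nash equilibria are (W, b4), (Y, b3).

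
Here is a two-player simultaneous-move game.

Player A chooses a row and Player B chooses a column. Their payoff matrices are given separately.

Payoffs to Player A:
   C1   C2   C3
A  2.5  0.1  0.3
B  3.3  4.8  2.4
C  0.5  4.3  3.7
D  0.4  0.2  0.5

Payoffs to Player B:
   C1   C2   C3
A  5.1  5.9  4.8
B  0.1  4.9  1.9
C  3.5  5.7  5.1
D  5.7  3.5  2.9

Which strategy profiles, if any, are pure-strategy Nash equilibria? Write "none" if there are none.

Player A against C1: payoffs 2.5, 3.3, 0.5, 0.4 → best response B.
Player A against C2: payoffs 0.1, 4.8, 4.3, 0.2 → best response B.
Player A against C3: payoffs 0.3, 2.4, 3.7, 0.5 → best response C.
Player B against A: payoffs 5.1, 5.9, 4.8 → best response C2.
Player B against B: payoffs 0.1, 4.9, 1.9 → best response C2.
Player B against C: payoffs 3.5, 5.7, 5.1 → best response C2.
Player B against D: payoffs 5.7, 3.5, 2.9 → best response C1.
Mutual best responses: (B, C2).

(B, C2)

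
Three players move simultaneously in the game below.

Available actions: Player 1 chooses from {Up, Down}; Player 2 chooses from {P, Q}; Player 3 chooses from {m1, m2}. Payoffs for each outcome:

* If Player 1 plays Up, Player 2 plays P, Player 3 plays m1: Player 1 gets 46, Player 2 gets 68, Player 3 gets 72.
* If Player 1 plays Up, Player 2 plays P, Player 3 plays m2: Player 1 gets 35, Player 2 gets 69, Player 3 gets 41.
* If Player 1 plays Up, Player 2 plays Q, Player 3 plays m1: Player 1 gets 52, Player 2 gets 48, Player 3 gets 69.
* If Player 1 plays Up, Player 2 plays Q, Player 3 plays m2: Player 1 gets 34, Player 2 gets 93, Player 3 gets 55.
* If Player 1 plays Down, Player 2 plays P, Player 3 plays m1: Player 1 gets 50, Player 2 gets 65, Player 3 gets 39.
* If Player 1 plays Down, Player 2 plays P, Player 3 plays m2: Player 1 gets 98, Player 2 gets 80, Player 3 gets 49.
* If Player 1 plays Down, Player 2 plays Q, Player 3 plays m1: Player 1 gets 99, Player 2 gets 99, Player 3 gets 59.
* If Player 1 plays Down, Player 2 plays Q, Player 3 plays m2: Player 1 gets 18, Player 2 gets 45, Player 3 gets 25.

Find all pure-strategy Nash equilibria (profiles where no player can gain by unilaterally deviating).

Pure-strategy Nash equilibria: (Down, P, m2), (Down, Q, m1)

For each player, find the best response to each opponent profile; mutual best responses are the pure NE.
Player 1 against (P, m1): payoffs 46, 50 → best response Down.
Player 1 against (P, m2): payoffs 35, 98 → best response Down.
Player 1 against (Q, m1): payoffs 52, 99 → best response Down.
Player 1 against (Q, m2): payoffs 34, 18 → best response Up.
Player 2 against (Up, m1): payoffs 68, 48 → best response P.
Player 2 against (Up, m2): payoffs 69, 93 → best response Q.
Player 2 against (Down, m1): payoffs 65, 99 → best response Q.
Player 2 against (Down, m2): payoffs 80, 45 → best response P.
Player 3 against (Up, P): payoffs 72, 41 → best response m1.
Player 3 against (Up, Q): payoffs 69, 55 → best response m1.
Player 3 against (Down, P): payoffs 39, 49 → best response m2.
Player 3 against (Down, Q): payoffs 59, 25 → best response m1.
Mutual best responses: (Down, P, m2); (Down, Q, m1).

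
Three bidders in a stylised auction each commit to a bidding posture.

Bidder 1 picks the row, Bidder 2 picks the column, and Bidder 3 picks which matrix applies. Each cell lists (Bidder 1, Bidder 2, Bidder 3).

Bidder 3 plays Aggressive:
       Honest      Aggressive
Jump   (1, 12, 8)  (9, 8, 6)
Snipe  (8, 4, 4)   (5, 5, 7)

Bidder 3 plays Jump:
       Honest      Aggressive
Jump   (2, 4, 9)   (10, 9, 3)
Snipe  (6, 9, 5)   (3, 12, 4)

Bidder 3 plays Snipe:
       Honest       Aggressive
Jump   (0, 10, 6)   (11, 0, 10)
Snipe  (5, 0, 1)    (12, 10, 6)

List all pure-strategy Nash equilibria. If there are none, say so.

No pure-strategy Nash equilibrium.

(Jump, Honest, Aggressive): Bidder 1 can switch to Snipe (1 → 8). Not NE.
(Jump, Honest, Jump): Bidder 1 can switch to Snipe (2 → 6). Not NE.
(Jump, Honest, Snipe): Bidder 1 can switch to Snipe (0 → 5). Not NE.
(Jump, Aggressive, Aggressive): Bidder 2 can switch to Honest (8 → 12). Not NE.
(Jump, Aggressive, Jump): Bidder 3 can switch to Aggressive (3 → 6). Not NE.
(Jump, Aggressive, Snipe): Bidder 1 can switch to Snipe (11 → 12). Not NE.
(Snipe, Honest, Aggressive): Bidder 2 can switch to Aggressive (4 → 5). Not NE.
(Snipe, Honest, Jump): Bidder 2 can switch to Aggressive (9 → 12). Not NE.
(Snipe, Honest, Snipe): Bidder 2 can switch to Aggressive (0 → 10). Not NE.
(Snipe, Aggressive, Aggressive): Bidder 1 can switch to Jump (5 → 9). Not NE.
(Snipe, Aggressive, Jump): Bidder 1 can switch to Jump (3 → 10). Not NE.
(Snipe, Aggressive, Snipe): Bidder 3 can switch to Aggressive (6 → 7). Not NE.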